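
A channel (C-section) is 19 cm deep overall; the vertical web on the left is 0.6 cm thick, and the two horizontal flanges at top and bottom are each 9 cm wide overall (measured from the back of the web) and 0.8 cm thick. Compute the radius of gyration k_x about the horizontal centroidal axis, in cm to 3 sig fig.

Decompose the section into non-overlapping parts with the origin at the bottom-left of its bounding rectangle.
Web: 0.6 × 19, A = 11.4 cm², y = 9.5 cm, Ī = 342.95 cm⁴.
Top flange (beyond web): 8.4 × 0.8, A = 6.72 cm², y = 18.6 cm, Ī = 0.3584 cm⁴.
Bottom flange (beyond web): 8.4 × 0.8, A = 6.72 cm², y = 0.4 cm, Ī = 0.3584 cm⁴.
By symmetry the centroid is at mid-height, ȳ = 9.5 cm.
Transfer each piece to the horizontal centroidal axis using Ī + A·d² with d = y − 9.5:
  web: d = 0 cm → contributes +342.95 cm⁴
  top flange (beyond web): d = 9.1 cm → contributes +556.84 cm⁴
  bottom flange (beyond web): d = -9.1 cm → contributes +556.84 cm⁴
Total I = 1456.6 cm⁴.
Radius of gyration: k = √(I/A) = √(1456.6 / 24.84) = 7.6577 cm.

k_x ≈ 7.66 cm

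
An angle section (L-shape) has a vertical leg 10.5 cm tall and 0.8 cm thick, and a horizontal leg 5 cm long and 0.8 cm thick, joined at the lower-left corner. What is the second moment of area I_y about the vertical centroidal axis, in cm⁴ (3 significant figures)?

I_y ≈ 20.4 cm⁴

Split into non-overlapping primitives; take the origin at the lower-left of the bounding box.
Vertical leg: 0.8 × 10.5, A = 8.4 cm², x = 0.4 cm, Ī = 0.448 cm⁴.
Horizontal leg (remainder): 4.2 × 0.8, A = 3.36 cm², x = 2.9 cm, Ī = 4.9392 cm⁴.
Centroid: x̄ = ΣA·x / ΣA = 1.1143 cm.
Transfer each piece to the vertical centroidal axis using Ī + A·d² with d = x − 1.1143:
  vertical leg: d = -0.71429 cm → contributes +4.7337 cm⁴
  horizontal leg (remainder): d = 1.7857 cm → contributes +15.653 cm⁴
Total I = 20.387 cm⁴.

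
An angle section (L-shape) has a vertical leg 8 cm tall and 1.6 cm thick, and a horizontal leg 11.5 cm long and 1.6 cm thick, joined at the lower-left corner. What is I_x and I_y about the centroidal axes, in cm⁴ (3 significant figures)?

Break the section into simple shapes (no overlaps), measuring from the bottom-left corner of the bounding box.
Vertical leg: 1.6 × 8, A = 12.8 cm², y = 4 cm, Ī = 68.267 cm⁴.
Horizontal leg (remainder): 9.9 × 1.6, A = 15.84 cm², y = 0.8 cm, Ī = 3.3792 cm⁴.
Centroid: ȳ = ΣA·y / ΣA = 2.2302 cm.
Transfer each piece to the centroidal x-axis using Ī + A·d² with d = y − 2.2302:
  vertical leg: d = 1.7698 cm → contributes +108.36 cm⁴
  horizontal leg (remainder): d = -1.4302 cm → contributes +35.778 cm⁴
Total I = 144.14 cm⁴.
For the y-axis: x̄ = 3.9802 cm.
Repeating about the centroidal y-axis gives I_y = 366.16 cm⁴.

I_x ≈ 144 cm⁴, I_y ≈ 366 cm⁴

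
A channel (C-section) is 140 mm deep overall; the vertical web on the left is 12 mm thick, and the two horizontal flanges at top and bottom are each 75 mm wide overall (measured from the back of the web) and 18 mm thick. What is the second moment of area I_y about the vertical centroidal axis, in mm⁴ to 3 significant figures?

I_y ≈ 2.13 × 10⁶ mm⁴

Treat the section as a set of non-overlapping primitives; coordinates are from the bounding-box lower-left.
Web: 12 × 140, A = 1 680 mm², x = 6 mm, Ī = 20 160 mm⁴.
Top flange (beyond web): 63 × 18, A = 1 134 mm², x = 43.5 mm, Ī = 375 071 mm⁴.
Bottom flange (beyond web): 63 × 18, A = 1 134 mm², x = 43.5 mm, Ī = 375 071 mm⁴.
Centroid: x̄ = ΣA·x / ΣA = 27.543 mm.
Transfer each piece to the vertical centroidal axis using Ī + A·d² with d = x − 27.543:
  web: d = -21.543 mm → contributes +799 817 mm⁴
  top flange (beyond web): d = 15.957 mm → contributes +663 832 mm⁴
  bottom flange (beyond web): d = 15.957 mm → contributes +663 832 mm⁴
Total I = 2 127 482 mm⁴.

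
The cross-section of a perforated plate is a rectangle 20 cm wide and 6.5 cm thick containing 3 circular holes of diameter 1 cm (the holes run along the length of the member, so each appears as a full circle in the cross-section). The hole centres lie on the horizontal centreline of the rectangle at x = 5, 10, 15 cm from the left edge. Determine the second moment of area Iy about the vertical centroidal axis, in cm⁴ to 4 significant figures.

Treat the section as a set of non-overlapping primitives; coordinates are from the bounding-box lower-left.
Plate: 20 × 6.5, A = 130 cm², x = 10 cm, Ī = 4333.33 cm⁴.
Hole 1 (subtracted): ⌀1, A = 0.785398 cm², x = 5 cm, Ī = 0.0490874 cm⁴.
Hole 2 (subtracted): ⌀1, A = 0.785398 cm², x = 10 cm, Ī = 0.0490874 cm⁴.
Hole 3 (subtracted): ⌀1, A = 0.785398 cm², x = 15 cm, Ī = 0.0490874 cm⁴.
By symmetry the centroid is at mid-width, x̄ = 10 cm.
Transfer each piece to the vertical centroidal axis using Ī + A·d² with d = x − 10:
  plate: d = 0 cm → contributes +4333.33 cm⁴
  hole 1: d = -5 cm → contributes −19.684 cm⁴
  hole 2: d = 0 cm → contributes −0.0490874 cm⁴
  hole 3: d = 5 cm → contributes −19.684 cm⁴
Total I = 4293.92 cm⁴.

Iy ≈ 4294 cm⁴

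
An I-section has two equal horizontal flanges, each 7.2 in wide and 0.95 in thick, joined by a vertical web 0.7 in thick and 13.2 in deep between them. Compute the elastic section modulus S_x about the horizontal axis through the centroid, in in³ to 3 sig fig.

Treat the section as a set of non-overlapping primitives; coordinates are from the bounding-box lower-left.
Bottom flange: 7.2 × 0.95, A = 6.84 in², y = 0.475 in, Ī = 0.51443 in⁴.
Web: 0.7 × 13.2, A = 9.24 in², y = 7.55 in, Ī = 134.16 in⁴.
Top flange: 7.2 × 0.95, A = 6.84 in², y = 14.625 in, Ī = 0.51443 in⁴.
By symmetry the centroid is at mid-height, ȳ = 7.55 in.
Transfer each piece to the horizontal axis through the centroid using Ī + A·d² with d = y − 7.55:
  bottom flange: d = -7.075 in → contributes +342.89 in⁴
  web: d = 0 in → contributes +134.16 in⁴
  top flange: d = 7.075 in → contributes +342.89 in⁴
Total I = 819.95 in⁴.
Extreme fibre distance c = 7.55 in; S = I/c = 108.6 in³.

S_x ≈ 109 in³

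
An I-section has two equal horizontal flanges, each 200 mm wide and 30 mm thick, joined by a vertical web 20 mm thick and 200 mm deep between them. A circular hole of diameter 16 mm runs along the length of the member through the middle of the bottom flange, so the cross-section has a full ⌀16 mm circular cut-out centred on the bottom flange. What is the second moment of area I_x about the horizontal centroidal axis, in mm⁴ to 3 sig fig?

Treat the section as a set of non-overlapping primitives; coordinates are from the bounding-box lower-left.
Bottom flange: 200 × 30, A = 6 000 mm², y = 15 mm, Ī = 450 000 mm⁴.
Web: 20 × 200, A = 4 000 mm², y = 130 mm, Ī = 13 333 333 mm⁴.
Top flange: 200 × 30, A = 6 000 mm², y = 245 mm, Ī = 450 000 mm⁴.
Hole (subtracted): ⌀16, A = 201.06 mm², y = 15 mm, Ī = 3 217 mm⁴.
Centroid: ȳ = ΣA·y / ΣA = 131.46 mm.
Transfer each piece to the horizontal centroidal axis using Ī + A·d² with d = y − 131.46:
  bottom flange: d = -116.46 mm → contributes +81 832 514 mm⁴
  web: d = -1.4635 mm → contributes +13 341 901 mm⁴
  top flange: d = 113.54 mm → contributes +77 793 189 mm⁴
  hole: d = -116.46 mm → contributes −2 730 371 mm⁴
Total I = 170 237 233 mm⁴.

I_x ≈ 1.70 × 10⁸ mm⁴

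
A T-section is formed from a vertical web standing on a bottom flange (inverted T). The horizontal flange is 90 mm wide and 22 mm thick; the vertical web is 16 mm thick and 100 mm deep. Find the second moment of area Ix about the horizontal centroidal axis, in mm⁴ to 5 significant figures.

Decompose the section into non-overlapping parts with the origin at the bottom-left of its bounding rectangle.
Flange: 90 × 22, A = 1 980 mm², y = 11 mm, Ī = 79 860 mm⁴.
Web: 16 × 100, A = 1 600 mm², y = 72 mm, Ī = 1 333 333 mm⁴.
Centroid: ȳ = ΣA·y / ΣA = 38.26257 mm.
Transfer each piece to the horizontal centroidal axis using Ī + A·d² with d = y − 38.26257:
  flange: d = -27.26257 mm → contributes +1 551 490 mm⁴
  web: d = 33.73743 mm → contributes +3 154 476 mm⁴
Total I = 4 705 967 mm⁴.

Ix ≈ 4.7060 × 10⁶ mm⁴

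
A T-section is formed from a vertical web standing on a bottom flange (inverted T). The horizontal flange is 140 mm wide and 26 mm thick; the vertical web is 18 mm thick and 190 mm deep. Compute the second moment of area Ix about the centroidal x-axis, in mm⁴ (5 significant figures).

Decompose the section into non-overlapping parts with the origin at the bottom-left of its bounding rectangle.
Flange: 140 × 26, A = 3 640 mm², y = 13 mm, Ī = 205053.3 mm⁴.
Web: 18 × 190, A = 3 420 mm², y = 121 mm, Ī = 10 288 500 mm⁴.
Centroid: ȳ = ΣA·y / ΣA = 65.31728 mm.
Transfer each piece to the centroidal x-axis using Ī + A·d² with d = y − 65.31728:
  flange: d = -52.31728 mm → contributes +10 168 089 mm⁴
  web: d = 55.68272 mm → contributes +20 892 433 mm⁴
Total I = 31 060 523 mm⁴.

Ix ≈ 3.1061 × 10⁷ mm⁴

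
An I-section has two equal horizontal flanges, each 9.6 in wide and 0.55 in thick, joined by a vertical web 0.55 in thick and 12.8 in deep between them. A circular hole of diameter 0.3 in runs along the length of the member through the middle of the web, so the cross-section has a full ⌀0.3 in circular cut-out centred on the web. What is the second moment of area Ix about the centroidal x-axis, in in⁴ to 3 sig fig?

Break the section into simple shapes (no overlaps), measuring from the bottom-left corner of the bounding box.
Bottom flange: 9.6 × 0.55, A = 5.28 in², y = 0.275 in, Ī = 0.1331 in⁴.
Web: 0.55 × 12.8, A = 7.04 in², y = 6.95 in, Ī = 96.119 in⁴.
Top flange: 9.6 × 0.55, A = 5.28 in², y = 13.625 in, Ī = 0.1331 in⁴.
Hole (subtracted): ⌀0.3, A = 0.070686 in², y = 6.95 in, Ī = 0.00039761 in⁴.
By symmetry the centroid is at mid-height, ȳ = 6.95 in.
Transfer each piece to the centroidal x-axis using Ī + A·d² with d = y − 6.95:
  bottom flange: d = -6.675 in → contributes +235.39 in⁴
  web: d = 0 in → contributes +96.119 in⁴
  top flange: d = 6.675 in → contributes +235.39 in⁴
  hole: d = 0 in → contributes −0.00039761 in⁴
Total I = 566.89 in⁴.

Ix ≈ 567 in⁴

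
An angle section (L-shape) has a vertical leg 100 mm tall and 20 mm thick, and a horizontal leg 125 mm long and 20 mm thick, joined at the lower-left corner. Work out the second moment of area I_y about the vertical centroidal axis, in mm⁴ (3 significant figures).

I_y ≈ 6.00 × 10⁶ mm⁴

Break the section into simple shapes (no overlaps), measuring from the bottom-left corner of the bounding box.
Vertical leg: 20 × 100, A = 2 000 mm², x = 10 mm, Ī = 66 667 mm⁴.
Horizontal leg (remainder): 105 × 20, A = 2 100 mm², x = 72.5 mm, Ī = 1 929 375 mm⁴.
Centroid: x̄ = ΣA·x / ΣA = 42.012 mm.
Transfer each piece to the vertical centroidal axis using Ī + A·d² with d = x − 42.012:
  vertical leg: d = -32.012 mm → contributes +2 116 228 mm⁴
  horizontal leg (remainder): d = 30.488 mm → contributes +3 881 338 mm⁴
Total I = 5 997 566 mm⁴.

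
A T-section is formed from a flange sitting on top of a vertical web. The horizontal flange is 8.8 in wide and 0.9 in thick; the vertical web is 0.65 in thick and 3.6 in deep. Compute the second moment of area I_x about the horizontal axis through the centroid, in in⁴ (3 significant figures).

I_x ≈ 12.2 in⁴

Treat the section as a set of non-overlapping primitives; coordinates are from the bounding-box lower-left.
Flange: 8.8 × 0.9, A = 7.92 in², y = 4.05 in, Ī = 0.5346 in⁴.
Web: 0.65 × 3.6, A = 2.34 in², y = 1.8 in, Ī = 2.5272 in⁴.
Centroid: ȳ = ΣA·y / ΣA = 3.5368 in.
Transfer each piece to the horizontal axis through the centroid using Ī + A·d² with d = y − 3.5368:
  flange: d = 0.51316 in → contributes +2.6202 in⁴
  web: d = -1.7368 in → contributes +9.5861 in⁴
Total I = 12.206 in⁴.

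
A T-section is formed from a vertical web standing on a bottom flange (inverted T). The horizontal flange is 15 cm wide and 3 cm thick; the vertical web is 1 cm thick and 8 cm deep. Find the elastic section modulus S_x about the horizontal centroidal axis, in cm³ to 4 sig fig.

S_x ≈ 32.51 cm³

Treat the section as a set of non-overlapping primitives; coordinates are from the bounding-box lower-left.
Flange: 15 × 3, A = 45 cm², y = 1.5 cm, Ī = 33.75 cm⁴.
Web: 1 × 8, A = 8 cm², y = 7 cm, Ī = 42.6667 cm⁴.
Centroid: ȳ = ΣA·y / ΣA = 2.33019 cm.
Transfer each piece to the horizontal centroidal axis using Ī + A·d² with d = y − 2.33019:
  flange: d = -0.830189 cm → contributes +64.7646 cm⁴
  web: d = 4.66981 cm → contributes +217.124 cm⁴
Total I = 281.888 cm⁴.
Extreme fibre distance c = 8.66981 cm; S = I/c = 32.5138 cm³.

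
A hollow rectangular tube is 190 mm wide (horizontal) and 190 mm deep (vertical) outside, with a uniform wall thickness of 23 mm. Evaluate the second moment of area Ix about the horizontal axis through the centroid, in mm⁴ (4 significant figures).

Decompose the section into non-overlapping parts with the origin at the bottom-left of its bounding rectangle.
Outer rectangle: 190 × 190, A = 36 100 mm², y = 95 mm, Ī = 108 600 833 mm⁴.
Inner void (subtracted): 144 × 144, A = 20 736 mm², y = 95 mm, Ī = 35 831 808 mm⁴.
By symmetry the centroid is at mid-height, ȳ = 95 mm.
All pieces are centred on the horizontal axis through the centroid, so I = ΣĪ (holes subtracted) = 72 769 025 mm⁴.

Ix ≈ 7.277 × 10⁷ mm⁴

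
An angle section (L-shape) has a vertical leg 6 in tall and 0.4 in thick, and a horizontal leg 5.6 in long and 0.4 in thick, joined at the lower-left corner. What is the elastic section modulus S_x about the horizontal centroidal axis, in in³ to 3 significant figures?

Decompose the section into non-overlapping parts with the origin at the bottom-left of its bounding rectangle.
Vertical leg: 0.4 × 6, A = 2.4 in², y = 3 in, Ī = 7.2 in⁴.
Horizontal leg (remainder): 5.2 × 0.4, A = 2.08 in², y = 0.2 in, Ī = 0.027733 in⁴.
Centroid: ȳ = ΣA·y / ΣA = 1.7 in.
Transfer each piece to the horizontal centroidal axis using Ī + A·d² with d = y − 1.7:
  vertical leg: d = 1.3 in → contributes +11.256 in⁴
  horizontal leg (remainder): d = -1.5 in → contributes +4.7077 in⁴
Total I = 15.964 in⁴.
Extreme fibre distance c = 4.3 in; S = I/c = 3.7125 in³.

S_x ≈ 3.71 in³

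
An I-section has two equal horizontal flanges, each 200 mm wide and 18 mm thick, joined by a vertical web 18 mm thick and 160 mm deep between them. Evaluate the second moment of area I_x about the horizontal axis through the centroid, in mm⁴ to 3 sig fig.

I_x ≈ 6.34 × 10⁷ mm⁴

Break the section into simple shapes (no overlaps), measuring from the bottom-left corner of the bounding box.
Bottom flange: 200 × 18, A = 3 600 mm², y = 9 mm, Ī = 97 200 mm⁴.
Web: 18 × 160, A = 2 880 mm², y = 98 mm, Ī = 6 144 000 mm⁴.
Top flange: 200 × 18, A = 3 600 mm², y = 187 mm, Ī = 97 200 mm⁴.
By symmetry the centroid is at mid-height, ȳ = 98 mm.
Transfer each piece to the horizontal axis through the centroid using Ī + A·d² with d = y − 98:
  bottom flange: d = -89 mm → contributes +28 612 800 mm⁴
  web: d = 0 mm → contributes +6 144 000 mm⁴
  top flange: d = 89 mm → contributes +28 612 800 mm⁴
Total I = 63 369 600 mm⁴.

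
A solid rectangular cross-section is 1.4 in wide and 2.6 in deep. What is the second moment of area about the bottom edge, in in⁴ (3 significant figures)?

I_base ≈ 8.20 in⁴

The section: 1.4 × 2.6, A = 3.64 in², y = 1.3 in, Ī = 2.0505 in⁴.
Transfer it to the base of the section using Ī + A·d² with d = y − 0:
  the section: d = 1.3 in → contributes +8.2021 in⁴
Total I = 8.2021 in⁴.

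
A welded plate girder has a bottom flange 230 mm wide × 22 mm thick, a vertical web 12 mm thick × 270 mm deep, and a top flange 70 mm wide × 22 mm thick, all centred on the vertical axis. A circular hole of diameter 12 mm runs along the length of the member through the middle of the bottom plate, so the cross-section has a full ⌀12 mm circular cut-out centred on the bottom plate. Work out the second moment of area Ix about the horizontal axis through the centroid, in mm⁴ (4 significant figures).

Split into non-overlapping primitives; take the origin at the lower-left of the bounding box.
Bottom plate: 230 × 22, A = 5 060 mm², y = 11 mm, Ī = 204 087 mm⁴.
Web plate: 12 × 270, A = 3 240 mm², y = 157 mm, Ī = 19 683 000 mm⁴.
Top plate: 70 × 22, A = 1 540 mm², y = 303 mm, Ī = 62113.3 mm⁴.
Hole (subtracted): ⌀12, A = 113.097 mm², y = 11 mm, Ī = 1017.88 mm⁴.
Centroid: ȳ = ΣA·y / ΣA = 105.863 mm.
Transfer each piece to the horizontal axis through the centroid using Ī + A·d² with d = y − 105.863:
  bottom plate: d = -94.8627 mm → contributes +45 738 657 mm⁴
  web plate: d = 51.1373 mm → contributes +28 155 684 mm⁴
  top plate: d = 197.137 mm → contributes +59 911 326 mm⁴
  hole: d = -94.8627 mm → contributes −1 018 773 mm⁴
Total I = 132 786 895 mm⁴.

Ix ≈ 1.328 × 10⁸ mm⁴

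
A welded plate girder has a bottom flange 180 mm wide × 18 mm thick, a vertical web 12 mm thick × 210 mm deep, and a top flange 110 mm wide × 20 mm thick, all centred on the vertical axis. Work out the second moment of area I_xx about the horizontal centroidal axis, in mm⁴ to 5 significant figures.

I_xx ≈ 7.8923 × 10⁷ mm⁴

Split into non-overlapping primitives; take the origin at the lower-left of the bounding box.
Bottom plate: 180 × 18, A = 3 240 mm², y = 9 mm, Ī = 87 480 mm⁴.
Web plate: 12 × 210, A = 2 520 mm², y = 123 mm, Ī = 9 261 000 mm⁴.
Top plate: 110 × 20, A = 2 200 mm², y = 238 mm, Ī = 73333.33 mm⁴.
Centroid: ȳ = ΣA·y / ΣA = 108.3819 mm.
Transfer each piece to the horizontal centroidal axis using Ī + A·d² with d = y − 108.3819:
  bottom plate: d = -99.38191 mm → contributes +32 088 195 mm⁴
  web plate: d = 14.61809 mm → contributes +9 799 495 mm⁴
  top plate: d = 129.6181 mm → contributes +37 035 202 mm⁴
Total I = 78 922 892 mm⁴.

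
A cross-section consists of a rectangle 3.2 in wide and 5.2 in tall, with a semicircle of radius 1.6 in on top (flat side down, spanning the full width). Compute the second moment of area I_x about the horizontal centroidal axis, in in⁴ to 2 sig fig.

I_x ≈ 73 in⁴

Split into non-overlapping primitives; take the origin at the lower-left of the bounding box.
Rectangular body: 3.2 × 5.2, A = 16.64 in², y = 2.6 in, Ī = 37.5 in⁴.
Semicircular cap: semicircle r = 1.6, A = 4.021 in², y = 5.879 in, Ī = 0.7193 in⁴.
Centroid: ȳ = ΣA·y / ΣA = 3.238 in.
Transfer each piece to the horizontal centroidal axis using Ī + A·d² with d = y − 3.238:
  rectangular body: d = -0.6382 in → contributes +44.27 in⁴
  semicircular cap: d = 2.641 in → contributes +28.76 in⁴
Total I = 73.04 in⁴.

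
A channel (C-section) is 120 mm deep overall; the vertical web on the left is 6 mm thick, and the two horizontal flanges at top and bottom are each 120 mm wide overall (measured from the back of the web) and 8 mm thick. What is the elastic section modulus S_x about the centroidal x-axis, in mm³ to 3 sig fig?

Decompose the section into non-overlapping parts with the origin at the bottom-left of its bounding rectangle.
Web: 6 × 120, A = 720 mm², y = 60 mm, Ī = 864 000 mm⁴.
Top flange (beyond web): 114 × 8, A = 912 mm², y = 116 mm, Ī = 4 864 mm⁴.
Bottom flange (beyond web): 114 × 8, A = 912 mm², y = 4 mm, Ī = 4 864 mm⁴.
By symmetry the centroid is at mid-height, ȳ = 60 mm.
Transfer each piece to the centroidal x-axis using Ī + A·d² with d = y − 60:
  web: d = 0 mm → contributes +864 000 mm⁴
  top flange (beyond web): d = 56 mm → contributes +2 864 896 mm⁴
  bottom flange (beyond web): d = -56 mm → contributes +2 864 896 mm⁴
Total I = 6 593 792 mm⁴.
Extreme fibre distance c = 60 mm; S = I/c = 109 897 mm³.

S_x ≈ 1.10 × 10⁵ mm³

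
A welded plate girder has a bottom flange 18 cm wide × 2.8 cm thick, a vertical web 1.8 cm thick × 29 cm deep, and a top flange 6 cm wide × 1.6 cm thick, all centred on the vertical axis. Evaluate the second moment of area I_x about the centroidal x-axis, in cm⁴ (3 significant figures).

I_x ≈ 1.49 × 10⁴ cm⁴

Decompose the section into non-overlapping parts with the origin at the bottom-left of its bounding rectangle.
Bottom plate: 18 × 2.8, A = 50.4 cm², y = 1.4 cm, Ī = 32.928 cm⁴.
Web plate: 1.8 × 29, A = 52.2 cm², y = 17.3 cm, Ī = 3658.4 cm⁴.
Top plate: 6 × 1.6, A = 9.6 cm², y = 32.6 cm, Ī = 2.048 cm⁴.
Centroid: ȳ = ΣA·y / ΣA = 11.467 cm.
Transfer each piece to the centroidal x-axis using Ī + A·d² with d = y − 11.467:
  bottom plate: d = -10.067 cm → contributes +5140.5 cm⁴
  web plate: d = 5.8332 cm → contributes +5434.5 cm⁴
  top plate: d = 21.133 cm → contributes +4289.5 cm⁴
Total I = 14 865 cm⁴.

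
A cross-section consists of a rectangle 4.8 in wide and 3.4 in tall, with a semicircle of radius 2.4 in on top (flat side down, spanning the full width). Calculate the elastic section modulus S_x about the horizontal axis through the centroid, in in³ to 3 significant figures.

Decompose the section into non-overlapping parts with the origin at the bottom-left of its bounding rectangle.
Rectangular body: 4.8 × 3.4, A = 16.32 in², y = 1.7 in, Ī = 15.722 in⁴.
Semicircular cap: semicircle r = 2.4, A = 9.0478 in², y = 4.4186 in, Ī = 3.6415 in⁴.
Centroid: ȳ = ΣA·y / ΣA = 2.6696 in.
Transfer each piece to the horizontal axis through the centroid using Ī + A·d² with d = y − 2.6696:
  rectangular body: d = -0.96962 in → contributes +31.065 in⁴
  semicircular cap: d = 1.749 in → contributes +31.318 in⁴
Total I = 62.383 in⁴.
Extreme fibre distance c = 3.1304 in; S = I/c = 19.928 in³.

S_x ≈ 19.9 in³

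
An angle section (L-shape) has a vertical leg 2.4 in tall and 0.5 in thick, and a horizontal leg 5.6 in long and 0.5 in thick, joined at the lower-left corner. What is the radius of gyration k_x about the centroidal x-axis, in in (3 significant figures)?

k_x ≈ 0.603 in

Break the section into simple shapes (no overlaps), measuring from the bottom-left corner of the bounding box.
Vertical leg: 0.5 × 2.4, A = 1.2 in², y = 1.2 in, Ī = 0.576 in⁴.
Horizontal leg (remainder): 5.1 × 0.5, A = 2.55 in², y = 0.25 in, Ī = 0.053125 in⁴.
Centroid: ȳ = ΣA·y / ΣA = 0.554 in.
Transfer each piece to the centroidal x-axis using Ī + A·d² with d = y − 0.554:
  vertical leg: d = 0.646 in → contributes +1.0768 in⁴
  horizontal leg (remainder): d = -0.304 in → contributes +0.28879 in⁴
Total I = 1.3656 in⁴.
Radius of gyration: k = √(I/A) = √(1.3656 / 3.75) = 0.60345 in.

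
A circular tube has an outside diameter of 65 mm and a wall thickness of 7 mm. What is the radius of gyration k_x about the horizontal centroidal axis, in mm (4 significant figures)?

k_x ≈ 20.65 mm

Treat the section as a set of non-overlapping primitives; coordinates are from the bounding-box lower-left.
Outer circle: ⌀65, A = 3318.31 mm², y = 32.5 mm, Ī = 876 241 mm⁴.
Bore (subtracted): ⌀51, A = 2042.82 mm², y = 32.5 mm, Ī = 332 086 mm⁴.
By symmetry the centroid is at mid-height, ȳ = 32.5 mm.
All pieces are centred on the horizontal centroidal axis, so I = ΣĪ (holes subtracted) = 544 154 mm⁴.
Radius of gyration: k = √(I/A) = √(544 154 / 1275.49) = 20.6549 mm.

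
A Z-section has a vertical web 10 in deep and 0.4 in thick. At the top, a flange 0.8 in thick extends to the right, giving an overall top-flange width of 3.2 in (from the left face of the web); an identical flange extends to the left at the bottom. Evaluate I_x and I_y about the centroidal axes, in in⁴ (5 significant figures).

I_x ≈ 128.37 in⁴, I_y ≈ 14.449 in⁴

Decompose the section into non-overlapping parts with the origin at the bottom-left of its bounding rectangle.
Web: 0.4 × 10, A = 4 in², y = 5 in, Ī = 33.33333 in⁴.
Top flange (beyond web): 2.8 × 0.8, A = 2.24 in², y = 9.6 in, Ī = 0.1194667 in⁴.
Bottom flange (beyond web): 2.8 × 0.8, A = 2.24 in², y = 0.4 in, Ī = 0.1194667 in⁴.
Centroid: ȳ = ΣA·y / ΣA = 5 in.
Transfer each piece to the centroidal x-axis using Ī + A·d² with d = y − 5:
  web: d = 0 in → contributes +33.33333 in⁴
  top flange (beyond web): d = 4.6 in → contributes +47.51787 in⁴
  bottom flange (beyond web): d = -4.6 in → contributes +47.51787 in⁴
Total I = 128.3691 in⁴.
For the y-axis: x̄ = 3 in.
Repeating about the centroidal y-axis gives I_y = 14.44907 in⁴.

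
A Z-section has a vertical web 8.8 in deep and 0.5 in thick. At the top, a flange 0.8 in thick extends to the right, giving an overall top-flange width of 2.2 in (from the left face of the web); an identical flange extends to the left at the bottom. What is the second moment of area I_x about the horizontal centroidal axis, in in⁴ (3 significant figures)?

I_x ≈ 72.1 in⁴

Break the section into simple shapes (no overlaps), measuring from the bottom-left corner of the bounding box.
Web: 0.5 × 8.8, A = 4.4 in², y = 4.4 in, Ī = 28.395 in⁴.
Top flange (beyond web): 1.7 × 0.8, A = 1.36 in², y = 8.4 in, Ī = 0.072533 in⁴.
Bottom flange (beyond web): 1.7 × 0.8, A = 1.36 in², y = 0.4 in, Ī = 0.072533 in⁴.
Centroid: ȳ = ΣA·y / ΣA = 4.4 in.
Transfer each piece to the horizontal centroidal axis using Ī + A·d² with d = y − 4.4:
  web: d = 0 in → contributes +28.395 in⁴
  top flange (beyond web): d = 4 in → contributes +21.833 in⁴
  bottom flange (beyond web): d = -4 in → contributes +21.833 in⁴
Total I = 72.06 in⁴.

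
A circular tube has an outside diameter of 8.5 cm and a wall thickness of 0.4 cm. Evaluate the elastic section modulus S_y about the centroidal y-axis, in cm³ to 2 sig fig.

S_y ≈ 20 cm³

Split into non-overlapping primitives; take the origin at the lower-left of the bounding box.
Outer circle: ⌀8.5, A = 56.75 cm², x = 4.25 cm, Ī = 256.2 cm⁴.
Bore (subtracted): ⌀7.7, A = 46.57 cm², x = 4.25 cm, Ī = 172.6 cm⁴.
By symmetry the centroid is at mid-width, x̄ = 4.25 cm.
All pieces are centred on the centroidal y-axis, so I = ΣĪ (holes subtracted) = 83.68 cm⁴.
Extreme fibre distance c = 4.25 cm; S = I/c = 19.69 cm³.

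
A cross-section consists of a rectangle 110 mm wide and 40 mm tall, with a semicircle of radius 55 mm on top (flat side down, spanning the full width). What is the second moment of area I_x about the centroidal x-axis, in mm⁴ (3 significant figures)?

Decompose the section into non-overlapping parts with the origin at the bottom-left of its bounding rectangle.
Rectangular body: 110 × 40, A = 4 400 mm², y = 20 mm, Ī = 586 667 mm⁴.
Semicircular cap: semicircle r = 55, A = 4751.7 mm², y = 63.343 mm, Ī = 1 004 345 mm⁴.
Centroid: ȳ = ΣA·y / ΣA = 42.504 mm.
Transfer each piece to the centroidal x-axis using Ī + A·d² with d = y − 42.504:
  rectangular body: d = -22.504 mm → contributes +2 814 978 mm⁴
  semicircular cap: d = 20.839 mm → contributes +3 067 745 mm⁴
Total I = 5 882 723 mm⁴.

I_x ≈ 5.88 × 10⁶ mm⁴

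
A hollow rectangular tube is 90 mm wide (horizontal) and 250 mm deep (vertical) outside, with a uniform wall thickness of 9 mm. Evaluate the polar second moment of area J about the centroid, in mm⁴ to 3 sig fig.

J ≈ 5.02 × 10⁷ mm⁴

Decompose the section into non-overlapping parts with the origin at the bottom-left of its bounding rectangle.
Outer rectangle: 90 × 250, A = 22 500 mm², y = 125 mm, Ī = 117 187 500 mm⁴.
Inner void (subtracted): 72 × 232, A = 16 704 mm², y = 125 mm, Ī = 74 923 008 mm⁴.
By symmetry the centroid is at mid-height, ȳ = 125 mm.
All pieces are centred on the centroidal x-axis, so I = ΣĪ (holes subtracted) = 42 264 492 mm⁴.
Repeating about the centroidal y-axis gives I_y = 7 971 372 mm⁴.
Polar second moment: J = I_x + I_y = 50 235 864 mm⁴.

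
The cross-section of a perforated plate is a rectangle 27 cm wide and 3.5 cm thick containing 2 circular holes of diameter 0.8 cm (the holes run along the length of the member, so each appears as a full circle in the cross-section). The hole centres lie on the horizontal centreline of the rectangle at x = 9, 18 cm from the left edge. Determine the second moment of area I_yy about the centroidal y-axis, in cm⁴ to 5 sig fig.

Break the section into simple shapes (no overlaps), measuring from the bottom-left corner of the bounding box.
Plate: 27 × 3.5, A = 94.5 cm², x = 13.5 cm, Ī = 5740.875 cm⁴.
Hole 1 (subtracted): ⌀0.8, A = 0.5026548 cm², x = 9 cm, Ī = 0.02010619 cm⁴.
Hole 2 (subtracted): ⌀0.8, A = 0.5026548 cm², x = 18 cm, Ī = 0.02010619 cm⁴.
By symmetry the centroid is at mid-width, x̄ = 13.5 cm.
Transfer each piece to the centroidal y-axis using Ī + A·d² with d = x − 13.5:
  plate: d = 0 cm → contributes +5740.875 cm⁴
  hole 1: d = -4.5 cm → contributes −10.19887 cm⁴
  hole 2: d = 4.5 cm → contributes −10.19887 cm⁴
Total I = 5720.477 cm⁴.

I_yy ≈ 5720.5 cm⁴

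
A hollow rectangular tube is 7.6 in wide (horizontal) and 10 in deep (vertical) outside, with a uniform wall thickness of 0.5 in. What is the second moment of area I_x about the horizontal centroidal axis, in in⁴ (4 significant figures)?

I_x ≈ 232.4 in⁴

Break the section into simple shapes (no overlaps), measuring from the bottom-left corner of the bounding box.
Outer rectangle: 7.6 × 10, A = 76 in², y = 5 in, Ī = 633.333 in⁴.
Inner void (subtracted): 6.6 × 9, A = 59.4 in², y = 5 in, Ī = 400.95 in⁴.
By symmetry the centroid is at mid-height, ȳ = 5 in.
All pieces are centred on the horizontal centroidal axis, so I = ΣĪ (holes subtracted) = 232.383 in⁴.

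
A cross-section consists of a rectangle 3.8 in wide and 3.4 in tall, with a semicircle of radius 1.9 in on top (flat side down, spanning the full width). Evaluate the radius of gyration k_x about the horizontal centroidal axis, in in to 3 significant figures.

Decompose the section into non-overlapping parts with the origin at the bottom-left of its bounding rectangle.
Rectangular body: 3.8 × 3.4, A = 12.92 in², y = 1.7 in, Ī = 12.446 in⁴.
Semicircular cap: semicircle r = 1.9, A = 5.6706 in², y = 4.2064 in, Ī = 1.4304 in⁴.
Centroid: ȳ = ΣA·y / ΣA = 2.4645 in.
Transfer each piece to the horizontal centroidal axis using Ī + A·d² with d = y − 2.4645:
  rectangular body: d = -0.76451 in → contributes +19.998 in⁴
  semicircular cap: d = 1.7419 in → contributes +18.636 in⁴
Total I = 38.633 in⁴.
Radius of gyration: k = √(I/A) = √(38.633 / 18.591) = 1.4416 in.

k_x ≈ 1.44 in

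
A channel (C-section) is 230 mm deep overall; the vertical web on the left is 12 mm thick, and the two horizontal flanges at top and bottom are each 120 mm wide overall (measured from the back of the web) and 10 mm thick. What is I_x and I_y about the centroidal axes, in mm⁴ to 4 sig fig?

Treat the section as a set of non-overlapping primitives; coordinates are from the bounding-box lower-left.
Web: 12 × 230, A = 2 760 mm², y = 115 mm, Ī = 12 167 000 mm⁴.
Top flange (beyond web): 108 × 10, A = 1 080 mm², y = 225 mm, Ī = 9 000 mm⁴.
Bottom flange (beyond web): 108 × 10, A = 1 080 mm², y = 5 mm, Ī = 9 000 mm⁴.
By symmetry the centroid is at mid-height, ȳ = 115 mm.
Transfer each piece to the centroidal x-axis using Ī + A·d² with d = y − 115:
  web: d = 0 mm → contributes +12 167 000 mm⁴
  top flange (beyond web): d = 110 mm → contributes +13 077 000 mm⁴
  bottom flange (beyond web): d = -110 mm → contributes +13 077 000 mm⁴
Total I = 38 321 000 mm⁴.
For the y-axis: x̄ = 32.3415 mm.
Repeating about the centroidal y-axis gives I_y = 6 494 786 mm⁴.

I_x ≈ 3.832 × 10⁷ mm⁴, I_y ≈ 6.495 × 10⁶ mm⁴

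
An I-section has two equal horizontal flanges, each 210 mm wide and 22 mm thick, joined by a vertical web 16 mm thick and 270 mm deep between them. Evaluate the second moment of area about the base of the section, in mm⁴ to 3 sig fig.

I_base ≈ 5.58 × 10⁸ mm⁴

Split into non-overlapping primitives; take the origin at the lower-left of the bounding box.
Bottom flange: 210 × 22, A = 4 620 mm², y = 11 mm, Ī = 186 340 mm⁴.
Web: 16 × 270, A = 4 320 mm², y = 157 mm, Ī = 26 244 000 mm⁴.
Top flange: 210 × 22, A = 4 620 mm², y = 303 mm, Ī = 186 340 mm⁴.
Transfer each piece to the bottom edge using Ī + A·d² with d = y − 0:
  bottom flange: d = 11 mm → contributes +745 360 mm⁴
  web: d = 157 mm → contributes +132 727 680 mm⁴
  top flange: d = 303 mm → contributes +424 343 920 mm⁴
Total I = 557 816 960 mm⁴.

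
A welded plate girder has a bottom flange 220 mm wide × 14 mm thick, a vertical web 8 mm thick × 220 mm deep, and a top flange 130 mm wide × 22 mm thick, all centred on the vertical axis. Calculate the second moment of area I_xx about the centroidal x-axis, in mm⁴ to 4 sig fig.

I_xx ≈ 9.127 × 10⁷ mm⁴

Break the section into simple shapes (no overlaps), measuring from the bottom-left corner of the bounding box.
Bottom plate: 220 × 14, A = 3 080 mm², y = 7 mm, Ī = 50306.7 mm⁴.
Web plate: 8 × 220, A = 1 760 mm², y = 124 mm, Ī = 7 098 667 mm⁴.
Top plate: 130 × 22, A = 2 860 mm², y = 245 mm, Ī = 115 353 mm⁴.
Centroid: ȳ = ΣA·y / ΣA = 122.143 mm.
Transfer each piece to the centroidal x-axis using Ī + A·d² with d = y − 122.143:
  bottom plate: d = -115.143 mm → contributes +40 884 570 mm⁴
  web plate: d = 1.85714 mm → contributes +7 104 737 mm⁴
  top plate: d = 122.857 mm → contributes +43 283 843 mm⁴
Total I = 91 273 150 mm⁴.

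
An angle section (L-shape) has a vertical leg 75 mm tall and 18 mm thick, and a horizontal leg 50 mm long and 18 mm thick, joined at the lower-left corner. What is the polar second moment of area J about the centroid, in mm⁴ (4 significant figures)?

J ≈ 1.314 × 10⁶ mm⁴

Treat the section as a set of non-overlapping primitives; coordinates are from the bounding-box lower-left.
Vertical leg: 18 × 75, A = 1 350 mm², y = 37.5 mm, Ī = 632 813 mm⁴.
Horizontal leg (remainder): 32 × 18, A = 576 mm², y = 9 mm, Ī = 15 552 mm⁴.
Centroid: ȳ = ΣA·y / ΣA = 28.9766 mm.
Transfer each piece to the centroidal x-axis using Ī + A·d² with d = y − 28.9766:
  vertical leg: d = 8.52336 mm → contributes +730 887 mm⁴
  horizontal leg (remainder): d = -19.9766 mm → contributes +245 414 mm⁴
Total I = 976 301 mm⁴.
For the y-axis: x̄ = 16.4766 mm.
Repeating about the centroidal y-axis gives I_y = 337 938 mm⁴.
Polar second moment: J = I_x + I_y = 1 314 239 mm⁴.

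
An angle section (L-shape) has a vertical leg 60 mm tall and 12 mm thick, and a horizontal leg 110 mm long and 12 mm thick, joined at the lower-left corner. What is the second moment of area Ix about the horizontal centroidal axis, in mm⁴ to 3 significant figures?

Ix ≈ 4.87 × 10⁵ mm⁴

Break the section into simple shapes (no overlaps), measuring from the bottom-left corner of the bounding box.
Vertical leg: 12 × 60, A = 720 mm², y = 30 mm, Ī = 216 000 mm⁴.
Horizontal leg (remainder): 98 × 12, A = 1 176 mm², y = 6 mm, Ī = 14 112 mm⁴.
Centroid: ȳ = ΣA·y / ΣA = 15.114 mm.
Transfer each piece to the horizontal centroidal axis using Ī + A·d² with d = y − 15.114:
  vertical leg: d = 14.886 mm → contributes +375 549 mm⁴
  horizontal leg (remainder): d = -9.1139 mm → contributes +111 795 mm⁴
Total I = 487 343 mm⁴.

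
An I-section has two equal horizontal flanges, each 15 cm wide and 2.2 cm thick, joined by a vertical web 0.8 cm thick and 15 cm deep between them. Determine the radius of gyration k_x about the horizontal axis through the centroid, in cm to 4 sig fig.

Treat the section as a set of non-overlapping primitives; coordinates are from the bounding-box lower-left.
Bottom flange: 15 × 2.2, A = 33 cm², y = 1.1 cm, Ī = 13.31 cm⁴.
Web: 0.8 × 15, A = 12 cm², y = 9.7 cm, Ī = 225 cm⁴.
Top flange: 15 × 2.2, A = 33 cm², y = 18.3 cm, Ī = 13.31 cm⁴.
By symmetry the centroid is at mid-height, ȳ = 9.7 cm.
Transfer each piece to the horizontal axis through the centroid using Ī + A·d² with d = y − 9.7:
  bottom flange: d = -8.6 cm → contributes +2453.99 cm⁴
  web: d = 0 cm → contributes +225 cm⁴
  top flange: d = 8.6 cm → contributes +2453.99 cm⁴
Total I = 5132.98 cm⁴.
Radius of gyration: k = √(I/A) = √(5132.98 / 78) = 8.11218 cm.

k_x ≈ 8.112 cm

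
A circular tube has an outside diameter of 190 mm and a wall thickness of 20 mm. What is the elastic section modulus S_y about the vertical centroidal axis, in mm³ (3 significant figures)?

Split into non-overlapping primitives; take the origin at the lower-left of the bounding box.
Outer circle: ⌀190, A = 28 353 mm², x = 95 mm, Ī = 63 971 171 mm⁴.
Bore (subtracted): ⌀150, A = 17 671 mm², x = 95 mm, Ī = 24 850 489 mm⁴.
By symmetry the centroid is at mid-width, x̄ = 95 mm.
All pieces are centred on the vertical centroidal axis, so I = ΣĪ (holes subtracted) = 39 120 683 mm⁴.
Extreme fibre distance c = 95 mm; S = I/c = 411 797 mm³.

S_y ≈ 4.12 × 10⁵ mm³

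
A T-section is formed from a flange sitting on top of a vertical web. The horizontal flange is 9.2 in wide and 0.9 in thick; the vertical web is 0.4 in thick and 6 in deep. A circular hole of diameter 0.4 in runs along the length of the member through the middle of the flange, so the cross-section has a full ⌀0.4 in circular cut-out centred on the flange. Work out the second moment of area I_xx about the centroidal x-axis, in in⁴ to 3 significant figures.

Break the section into simple shapes (no overlaps), measuring from the bottom-left corner of the bounding box.
Flange: 9.2 × 0.9, A = 8.28 in², y = 6.45 in, Ī = 0.5589 in⁴.
Web: 0.4 × 6, A = 2.4 in², y = 3 in, Ī = 7.2 in⁴.
Hole (subtracted): ⌀0.4, A = 0.12566 in², y = 6.45 in, Ī = 0.0012566 in⁴.
Centroid: ȳ = ΣA·y / ΣA = 5.6655 in.
Transfer each piece to the centroidal x-axis using Ī + A·d² with d = y − 5.6655:
  flange: d = 0.78451 in → contributes +5.6549 in⁴
  web: d = -2.6655 in → contributes +24.252 in⁴
  hole: d = 0.78451 in → contributes −0.078597 in⁴
Total I = 29.828 in⁴.

I_xx ≈ 29.8 in⁴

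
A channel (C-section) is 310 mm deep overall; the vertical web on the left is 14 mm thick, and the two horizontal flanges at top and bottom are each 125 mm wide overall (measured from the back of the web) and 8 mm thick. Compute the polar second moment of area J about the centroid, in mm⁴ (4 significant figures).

Treat the section as a set of non-overlapping primitives; coordinates are from the bounding-box lower-left.
Web: 14 × 310, A = 4 340 mm², y = 155 mm, Ī = 34 756 167 mm⁴.
Top flange (beyond web): 111 × 8, A = 888 mm², y = 306 mm, Ī = 4 736 mm⁴.
Bottom flange (beyond web): 111 × 8, A = 888 mm², y = 4 mm, Ī = 4 736 mm⁴.
By symmetry the centroid is at mid-height, ȳ = 155 mm.
Transfer each piece to the centroidal x-axis using Ī + A·d² with d = y − 155:
  web: d = 0 mm → contributes +34 756 167 mm⁴
  top flange (beyond web): d = 151 mm → contributes +20 252 024 mm⁴
  bottom flange (beyond web): d = -151 mm → contributes +20 252 024 mm⁴
Total I = 75 260 215 mm⁴.
For the y-axis: x̄ = 25.1491 mm.
Repeating about the centroidal y-axis gives I_y = 6 817 343 mm⁴.
Polar second moment: J = I_x + I_y = 82 077 557 mm⁴.

J ≈ 8.208 × 10⁷ mm⁴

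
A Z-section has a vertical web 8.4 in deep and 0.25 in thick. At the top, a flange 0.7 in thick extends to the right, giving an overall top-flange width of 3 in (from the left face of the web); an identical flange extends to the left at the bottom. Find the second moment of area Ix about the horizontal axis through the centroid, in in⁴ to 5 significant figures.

Ix ≈ 69.572 in⁴

Treat the section as a set of non-overlapping primitives; coordinates are from the bounding-box lower-left.
Web: 0.25 × 8.4, A = 2.1 in², y = 4.2 in, Ī = 12.348 in⁴.
Top flange (beyond web): 2.75 × 0.7, A = 1.925 in², y = 8.05 in, Ī = 0.07860417 in⁴.
Bottom flange (beyond web): 2.75 × 0.7, A = 1.925 in², y = 0.35 in, Ī = 0.07860417 in⁴.
Centroid: ȳ = ΣA·y / ΣA = 4.2 in.
Transfer each piece to the horizontal axis through the centroid using Ī + A·d² with d = y − 4.2:
  web: d = 0 in → contributes +12.348 in⁴
  top flange (beyond web): d = 3.85 in → contributes +28.61192 in⁴
  bottom flange (beyond web): d = -3.85 in → contributes +28.61192 in⁴
Total I = 69.57183 in⁴.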